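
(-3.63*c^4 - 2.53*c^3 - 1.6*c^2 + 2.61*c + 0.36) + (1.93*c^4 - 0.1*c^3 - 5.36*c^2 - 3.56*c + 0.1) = -1.7*c^4 - 2.63*c^3 - 6.96*c^2 - 0.95*c + 0.46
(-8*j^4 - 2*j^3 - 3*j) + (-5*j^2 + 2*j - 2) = -8*j^4 - 2*j^3 - 5*j^2 - j - 2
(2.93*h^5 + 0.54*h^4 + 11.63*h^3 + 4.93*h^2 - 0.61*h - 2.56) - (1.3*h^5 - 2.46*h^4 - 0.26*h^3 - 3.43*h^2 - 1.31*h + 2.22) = 1.63*h^5 + 3.0*h^4 + 11.89*h^3 + 8.36*h^2 + 0.7*h - 4.78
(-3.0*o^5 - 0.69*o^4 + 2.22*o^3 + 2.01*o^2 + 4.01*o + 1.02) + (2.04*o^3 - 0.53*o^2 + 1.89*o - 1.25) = -3.0*o^5 - 0.69*o^4 + 4.26*o^3 + 1.48*o^2 + 5.9*o - 0.23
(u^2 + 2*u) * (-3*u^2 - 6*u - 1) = -3*u^4 - 12*u^3 - 13*u^2 - 2*u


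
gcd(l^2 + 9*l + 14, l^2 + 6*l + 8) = l + 2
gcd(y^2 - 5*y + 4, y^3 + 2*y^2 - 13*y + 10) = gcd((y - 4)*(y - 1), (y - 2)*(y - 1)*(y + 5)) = y - 1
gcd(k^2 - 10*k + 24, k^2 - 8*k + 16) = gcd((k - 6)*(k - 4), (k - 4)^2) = k - 4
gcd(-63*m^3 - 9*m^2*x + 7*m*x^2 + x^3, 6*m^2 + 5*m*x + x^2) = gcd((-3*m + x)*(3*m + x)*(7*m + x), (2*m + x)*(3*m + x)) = 3*m + x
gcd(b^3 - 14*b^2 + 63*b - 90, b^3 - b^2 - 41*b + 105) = b^2 - 8*b + 15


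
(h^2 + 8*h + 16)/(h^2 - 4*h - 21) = (h^2 + 8*h + 16)/(h^2 - 4*h - 21)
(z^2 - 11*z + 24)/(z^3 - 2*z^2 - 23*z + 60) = (z - 8)/(z^2 + z - 20)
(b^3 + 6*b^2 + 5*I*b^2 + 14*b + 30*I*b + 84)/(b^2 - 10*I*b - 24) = (b^3 + b^2*(6 + 5*I) + b*(14 + 30*I) + 84)/(b^2 - 10*I*b - 24)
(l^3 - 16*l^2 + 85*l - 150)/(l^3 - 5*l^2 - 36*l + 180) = (l - 5)/(l + 6)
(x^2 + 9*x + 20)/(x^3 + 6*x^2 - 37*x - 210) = (x + 4)/(x^2 + x - 42)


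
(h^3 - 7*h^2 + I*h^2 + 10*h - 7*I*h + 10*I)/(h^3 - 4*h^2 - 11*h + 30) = (h + I)/(h + 3)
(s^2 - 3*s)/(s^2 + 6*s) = (s - 3)/(s + 6)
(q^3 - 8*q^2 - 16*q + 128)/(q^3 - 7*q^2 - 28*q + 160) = (q + 4)/(q + 5)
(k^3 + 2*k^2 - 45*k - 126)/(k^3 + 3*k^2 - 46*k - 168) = (k + 3)/(k + 4)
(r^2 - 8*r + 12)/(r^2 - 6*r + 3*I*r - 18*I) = (r - 2)/(r + 3*I)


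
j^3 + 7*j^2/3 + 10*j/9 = j*(j + 2/3)*(j + 5/3)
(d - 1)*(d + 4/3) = d^2 + d/3 - 4/3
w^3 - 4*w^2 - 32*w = w*(w - 8)*(w + 4)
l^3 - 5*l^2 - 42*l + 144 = (l - 8)*(l - 3)*(l + 6)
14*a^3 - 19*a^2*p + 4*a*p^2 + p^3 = (-2*a + p)*(-a + p)*(7*a + p)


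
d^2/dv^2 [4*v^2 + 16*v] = 8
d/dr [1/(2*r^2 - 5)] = -4*r/(2*r^2 - 5)^2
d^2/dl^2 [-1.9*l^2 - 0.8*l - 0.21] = -3.80000000000000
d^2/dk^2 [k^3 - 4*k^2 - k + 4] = 6*k - 8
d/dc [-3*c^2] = -6*c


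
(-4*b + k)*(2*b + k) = -8*b^2 - 2*b*k + k^2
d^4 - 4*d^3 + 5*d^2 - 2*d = d*(d - 2)*(d - 1)^2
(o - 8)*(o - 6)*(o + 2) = o^3 - 12*o^2 + 20*o + 96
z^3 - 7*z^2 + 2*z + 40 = (z - 5)*(z - 4)*(z + 2)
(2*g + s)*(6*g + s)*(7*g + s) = 84*g^3 + 68*g^2*s + 15*g*s^2 + s^3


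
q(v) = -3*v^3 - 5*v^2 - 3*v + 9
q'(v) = -9*v^2 - 10*v - 3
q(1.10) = -4.34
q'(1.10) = -24.89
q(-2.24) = 24.35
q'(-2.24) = -25.76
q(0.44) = 6.46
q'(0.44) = -9.14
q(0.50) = 5.88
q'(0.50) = -10.25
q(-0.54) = 9.63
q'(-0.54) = -0.22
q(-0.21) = 9.44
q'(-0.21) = -1.30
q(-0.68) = 9.67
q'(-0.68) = -0.36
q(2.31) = -61.59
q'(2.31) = -74.12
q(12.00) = -5931.00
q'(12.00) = -1419.00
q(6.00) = -837.00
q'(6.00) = -387.00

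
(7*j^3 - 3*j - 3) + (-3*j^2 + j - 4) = 7*j^3 - 3*j^2 - 2*j - 7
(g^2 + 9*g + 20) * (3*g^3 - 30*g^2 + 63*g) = 3*g^5 - 3*g^4 - 147*g^3 - 33*g^2 + 1260*g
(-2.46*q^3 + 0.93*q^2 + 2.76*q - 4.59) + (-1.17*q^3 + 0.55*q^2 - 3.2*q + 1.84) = -3.63*q^3 + 1.48*q^2 - 0.44*q - 2.75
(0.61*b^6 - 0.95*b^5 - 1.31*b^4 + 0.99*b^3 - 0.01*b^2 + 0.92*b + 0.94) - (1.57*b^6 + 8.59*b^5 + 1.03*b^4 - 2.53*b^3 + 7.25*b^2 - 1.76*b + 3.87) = -0.96*b^6 - 9.54*b^5 - 2.34*b^4 + 3.52*b^3 - 7.26*b^2 + 2.68*b - 2.93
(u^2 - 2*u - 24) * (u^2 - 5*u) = u^4 - 7*u^3 - 14*u^2 + 120*u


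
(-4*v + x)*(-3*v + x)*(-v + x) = -12*v^3 + 19*v^2*x - 8*v*x^2 + x^3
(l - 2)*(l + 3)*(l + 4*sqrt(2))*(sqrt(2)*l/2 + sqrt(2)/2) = sqrt(2)*l^4/2 + sqrt(2)*l^3 + 4*l^3 - 5*sqrt(2)*l^2/2 + 8*l^2 - 20*l - 3*sqrt(2)*l - 24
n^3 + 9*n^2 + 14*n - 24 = (n - 1)*(n + 4)*(n + 6)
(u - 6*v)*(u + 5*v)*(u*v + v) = u^3*v - u^2*v^2 + u^2*v - 30*u*v^3 - u*v^2 - 30*v^3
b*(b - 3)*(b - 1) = b^3 - 4*b^2 + 3*b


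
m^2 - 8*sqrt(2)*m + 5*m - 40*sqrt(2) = (m + 5)*(m - 8*sqrt(2))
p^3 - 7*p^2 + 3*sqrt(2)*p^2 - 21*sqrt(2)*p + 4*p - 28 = (p - 7)*(p + sqrt(2))*(p + 2*sqrt(2))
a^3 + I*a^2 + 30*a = a*(a - 5*I)*(a + 6*I)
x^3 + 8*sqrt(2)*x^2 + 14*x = x*(x + sqrt(2))*(x + 7*sqrt(2))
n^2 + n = n*(n + 1)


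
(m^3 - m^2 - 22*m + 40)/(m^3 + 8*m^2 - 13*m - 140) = (m - 2)/(m + 7)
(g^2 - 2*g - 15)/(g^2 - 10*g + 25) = (g + 3)/(g - 5)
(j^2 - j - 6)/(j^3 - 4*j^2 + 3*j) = (j + 2)/(j*(j - 1))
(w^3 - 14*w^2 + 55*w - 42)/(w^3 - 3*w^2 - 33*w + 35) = (w - 6)/(w + 5)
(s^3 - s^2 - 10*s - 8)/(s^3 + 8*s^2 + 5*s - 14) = (s^2 - 3*s - 4)/(s^2 + 6*s - 7)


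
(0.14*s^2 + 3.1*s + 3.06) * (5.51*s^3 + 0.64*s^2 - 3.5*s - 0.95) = 0.7714*s^5 + 17.1706*s^4 + 18.3546*s^3 - 9.0246*s^2 - 13.655*s - 2.907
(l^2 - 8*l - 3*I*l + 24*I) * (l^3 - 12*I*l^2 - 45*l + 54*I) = l^5 - 8*l^4 - 15*I*l^4 - 81*l^3 + 120*I*l^3 + 648*l^2 + 189*I*l^2 + 162*l - 1512*I*l - 1296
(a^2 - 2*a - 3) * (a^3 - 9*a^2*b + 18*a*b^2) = a^5 - 9*a^4*b - 2*a^4 + 18*a^3*b^2 + 18*a^3*b - 3*a^3 - 36*a^2*b^2 + 27*a^2*b - 54*a*b^2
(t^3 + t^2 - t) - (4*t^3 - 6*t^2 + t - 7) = -3*t^3 + 7*t^2 - 2*t + 7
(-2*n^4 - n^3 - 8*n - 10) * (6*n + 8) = -12*n^5 - 22*n^4 - 8*n^3 - 48*n^2 - 124*n - 80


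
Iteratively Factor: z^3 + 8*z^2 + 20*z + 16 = (z + 4)*(z^2 + 4*z + 4) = (z + 2)*(z + 4)*(z + 2)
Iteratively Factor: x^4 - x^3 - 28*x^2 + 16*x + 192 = (x - 4)*(x^3 + 3*x^2 - 16*x - 48) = (x - 4)*(x + 4)*(x^2 - x - 12) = (x - 4)^2*(x + 4)*(x + 3)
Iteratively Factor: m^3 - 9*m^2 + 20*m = (m)*(m^2 - 9*m + 20) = m*(m - 5)*(m - 4)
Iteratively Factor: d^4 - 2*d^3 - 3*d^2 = (d)*(d^3 - 2*d^2 - 3*d) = d^2*(d^2 - 2*d - 3) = d^2*(d + 1)*(d - 3)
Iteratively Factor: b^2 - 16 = (b + 4)*(b - 4)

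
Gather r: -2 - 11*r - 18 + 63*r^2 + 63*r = 63*r^2 + 52*r - 20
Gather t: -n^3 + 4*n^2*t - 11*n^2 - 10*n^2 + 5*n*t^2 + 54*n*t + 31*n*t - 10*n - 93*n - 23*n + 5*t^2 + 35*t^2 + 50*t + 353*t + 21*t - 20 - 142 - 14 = -n^3 - 21*n^2 - 126*n + t^2*(5*n + 40) + t*(4*n^2 + 85*n + 424) - 176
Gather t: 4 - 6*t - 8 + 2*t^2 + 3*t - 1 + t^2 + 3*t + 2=3*t^2 - 3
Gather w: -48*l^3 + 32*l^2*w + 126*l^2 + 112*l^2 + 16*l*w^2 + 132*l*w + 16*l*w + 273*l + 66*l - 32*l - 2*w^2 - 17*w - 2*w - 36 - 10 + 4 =-48*l^3 + 238*l^2 + 307*l + w^2*(16*l - 2) + w*(32*l^2 + 148*l - 19) - 42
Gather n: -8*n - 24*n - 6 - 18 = -32*n - 24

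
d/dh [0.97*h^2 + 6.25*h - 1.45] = 1.94*h + 6.25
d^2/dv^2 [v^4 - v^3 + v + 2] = 6*v*(2*v - 1)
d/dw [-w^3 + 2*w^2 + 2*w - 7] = -3*w^2 + 4*w + 2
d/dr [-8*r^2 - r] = -16*r - 1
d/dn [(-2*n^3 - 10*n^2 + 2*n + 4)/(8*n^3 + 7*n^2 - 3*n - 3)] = 2*(33*n^4 - 10*n^3 - 31*n^2 + 2*n + 3)/(64*n^6 + 112*n^5 + n^4 - 90*n^3 - 33*n^2 + 18*n + 9)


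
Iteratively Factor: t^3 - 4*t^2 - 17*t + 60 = (t - 3)*(t^2 - t - 20) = (t - 3)*(t + 4)*(t - 5)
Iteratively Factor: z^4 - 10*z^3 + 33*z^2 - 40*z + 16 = (z - 4)*(z^3 - 6*z^2 + 9*z - 4) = (z - 4)*(z - 1)*(z^2 - 5*z + 4) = (z - 4)^2*(z - 1)*(z - 1)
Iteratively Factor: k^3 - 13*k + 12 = (k - 3)*(k^2 + 3*k - 4) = (k - 3)*(k + 4)*(k - 1)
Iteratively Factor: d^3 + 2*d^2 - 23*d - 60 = (d + 3)*(d^2 - d - 20) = (d + 3)*(d + 4)*(d - 5)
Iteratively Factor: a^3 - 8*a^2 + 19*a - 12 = (a - 3)*(a^2 - 5*a + 4) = (a - 4)*(a - 3)*(a - 1)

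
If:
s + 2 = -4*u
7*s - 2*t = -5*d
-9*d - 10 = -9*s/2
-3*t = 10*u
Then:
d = -230/423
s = 160/141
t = 1105/423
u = -221/282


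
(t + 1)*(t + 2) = t^2 + 3*t + 2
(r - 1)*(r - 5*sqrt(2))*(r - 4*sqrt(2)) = r^3 - 9*sqrt(2)*r^2 - r^2 + 9*sqrt(2)*r + 40*r - 40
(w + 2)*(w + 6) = w^2 + 8*w + 12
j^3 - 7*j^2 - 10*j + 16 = (j - 8)*(j - 1)*(j + 2)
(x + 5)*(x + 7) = x^2 + 12*x + 35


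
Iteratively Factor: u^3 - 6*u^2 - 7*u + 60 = (u - 4)*(u^2 - 2*u - 15) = (u - 5)*(u - 4)*(u + 3)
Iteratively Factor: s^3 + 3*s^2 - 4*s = (s + 4)*(s^2 - s) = (s - 1)*(s + 4)*(s)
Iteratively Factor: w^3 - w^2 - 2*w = (w)*(w^2 - w - 2) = w*(w - 2)*(w + 1)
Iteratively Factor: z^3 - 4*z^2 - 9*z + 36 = (z - 3)*(z^2 - z - 12) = (z - 4)*(z - 3)*(z + 3)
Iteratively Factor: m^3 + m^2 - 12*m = (m + 4)*(m^2 - 3*m) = m*(m + 4)*(m - 3)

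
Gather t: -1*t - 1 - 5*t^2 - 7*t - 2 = -5*t^2 - 8*t - 3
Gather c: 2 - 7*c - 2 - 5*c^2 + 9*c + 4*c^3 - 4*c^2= 4*c^3 - 9*c^2 + 2*c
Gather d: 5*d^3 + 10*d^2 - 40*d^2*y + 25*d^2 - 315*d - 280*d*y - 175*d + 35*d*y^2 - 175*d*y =5*d^3 + d^2*(35 - 40*y) + d*(35*y^2 - 455*y - 490)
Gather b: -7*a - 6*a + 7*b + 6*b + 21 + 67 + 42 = -13*a + 13*b + 130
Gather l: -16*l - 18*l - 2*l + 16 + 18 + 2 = 36 - 36*l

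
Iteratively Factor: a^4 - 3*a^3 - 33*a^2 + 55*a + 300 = (a + 3)*(a^3 - 6*a^2 - 15*a + 100) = (a - 5)*(a + 3)*(a^2 - a - 20) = (a - 5)*(a + 3)*(a + 4)*(a - 5)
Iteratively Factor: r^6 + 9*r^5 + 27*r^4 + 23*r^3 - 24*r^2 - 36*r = (r + 3)*(r^5 + 6*r^4 + 9*r^3 - 4*r^2 - 12*r) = (r + 2)*(r + 3)*(r^4 + 4*r^3 + r^2 - 6*r) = r*(r + 2)*(r + 3)*(r^3 + 4*r^2 + r - 6) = r*(r + 2)^2*(r + 3)*(r^2 + 2*r - 3) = r*(r + 2)^2*(r + 3)^2*(r - 1)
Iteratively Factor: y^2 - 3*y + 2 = (y - 1)*(y - 2)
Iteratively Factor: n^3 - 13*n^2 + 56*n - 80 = (n - 4)*(n^2 - 9*n + 20) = (n - 5)*(n - 4)*(n - 4)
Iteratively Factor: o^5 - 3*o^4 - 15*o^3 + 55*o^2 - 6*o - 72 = (o - 3)*(o^4 - 15*o^2 + 10*o + 24) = (o - 3)*(o - 2)*(o^3 + 2*o^2 - 11*o - 12) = (o - 3)*(o - 2)*(o + 4)*(o^2 - 2*o - 3) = (o - 3)^2*(o - 2)*(o + 4)*(o + 1)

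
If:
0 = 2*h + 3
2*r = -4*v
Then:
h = -3/2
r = -2*v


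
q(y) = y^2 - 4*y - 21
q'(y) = 2*y - 4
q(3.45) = -22.90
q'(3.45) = 2.90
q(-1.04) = -15.76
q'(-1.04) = -6.08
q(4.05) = -20.80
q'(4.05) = 4.10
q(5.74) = -11.01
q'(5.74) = 7.48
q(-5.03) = 24.42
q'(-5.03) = -14.06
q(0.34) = -22.24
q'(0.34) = -3.32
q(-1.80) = -10.56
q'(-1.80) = -7.60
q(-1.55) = -12.40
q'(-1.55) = -7.10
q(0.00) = -21.00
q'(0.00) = -4.00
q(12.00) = 75.00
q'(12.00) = 20.00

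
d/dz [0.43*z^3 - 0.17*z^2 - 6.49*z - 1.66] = 1.29*z^2 - 0.34*z - 6.49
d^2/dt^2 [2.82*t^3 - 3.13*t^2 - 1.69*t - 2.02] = 16.92*t - 6.26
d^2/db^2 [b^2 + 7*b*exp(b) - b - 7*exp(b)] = 7*b*exp(b) + 7*exp(b) + 2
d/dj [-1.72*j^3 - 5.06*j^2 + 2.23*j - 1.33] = -5.16*j^2 - 10.12*j + 2.23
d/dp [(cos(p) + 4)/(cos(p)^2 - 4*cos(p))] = (sin(p) - 16*sin(p)/cos(p)^2 + 8*tan(p))/(cos(p) - 4)^2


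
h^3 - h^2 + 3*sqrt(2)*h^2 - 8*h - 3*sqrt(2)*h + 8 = (h - 1)*(h - sqrt(2))*(h + 4*sqrt(2))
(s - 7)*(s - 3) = s^2 - 10*s + 21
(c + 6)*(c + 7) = c^2 + 13*c + 42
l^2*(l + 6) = l^3 + 6*l^2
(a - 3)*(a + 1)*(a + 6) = a^3 + 4*a^2 - 15*a - 18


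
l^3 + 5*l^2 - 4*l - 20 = (l - 2)*(l + 2)*(l + 5)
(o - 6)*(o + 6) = o^2 - 36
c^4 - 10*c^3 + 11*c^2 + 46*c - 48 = (c - 8)*(c - 3)*(c - 1)*(c + 2)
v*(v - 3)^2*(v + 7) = v^4 + v^3 - 33*v^2 + 63*v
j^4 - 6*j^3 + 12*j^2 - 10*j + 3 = (j - 3)*(j - 1)^3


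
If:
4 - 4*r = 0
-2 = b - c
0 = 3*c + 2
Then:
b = -8/3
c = -2/3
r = 1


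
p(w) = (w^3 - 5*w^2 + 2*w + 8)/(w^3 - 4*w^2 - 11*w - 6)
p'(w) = (-3*w^2 + 8*w + 11)*(w^3 - 5*w^2 + 2*w + 8)/(w^3 - 4*w^2 - 11*w - 6)^2 + (3*w^2 - 10*w + 2)/(w^3 - 4*w^2 - 11*w - 6) = (w^2 - 28*w + 76)/(w^4 - 10*w^3 + 13*w^2 + 60*w + 36)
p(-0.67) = -5.66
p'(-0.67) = 19.65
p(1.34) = -0.16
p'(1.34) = 0.34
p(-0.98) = -106.31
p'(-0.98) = 5357.12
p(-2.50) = 2.29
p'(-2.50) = 0.94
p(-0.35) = -2.48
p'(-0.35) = 5.04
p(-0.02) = -1.38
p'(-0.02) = 2.20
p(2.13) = 0.02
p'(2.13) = 0.14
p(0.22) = -0.95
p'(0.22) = 1.41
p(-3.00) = 1.94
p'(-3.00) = 0.52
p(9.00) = 1.17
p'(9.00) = -0.11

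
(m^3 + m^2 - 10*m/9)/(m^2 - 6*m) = (m^2 + m - 10/9)/(m - 6)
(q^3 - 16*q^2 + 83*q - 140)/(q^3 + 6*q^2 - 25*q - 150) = (q^2 - 11*q + 28)/(q^2 + 11*q + 30)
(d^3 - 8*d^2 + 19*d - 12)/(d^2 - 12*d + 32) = (d^2 - 4*d + 3)/(d - 8)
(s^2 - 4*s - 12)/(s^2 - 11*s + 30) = (s + 2)/(s - 5)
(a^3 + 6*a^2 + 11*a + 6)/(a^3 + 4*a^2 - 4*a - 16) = (a^2 + 4*a + 3)/(a^2 + 2*a - 8)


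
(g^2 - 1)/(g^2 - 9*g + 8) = (g + 1)/(g - 8)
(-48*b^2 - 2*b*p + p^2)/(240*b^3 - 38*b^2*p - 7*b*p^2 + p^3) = 1/(-5*b + p)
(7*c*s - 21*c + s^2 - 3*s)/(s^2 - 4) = (7*c*s - 21*c + s^2 - 3*s)/(s^2 - 4)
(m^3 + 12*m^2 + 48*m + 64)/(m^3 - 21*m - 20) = (m^2 + 8*m + 16)/(m^2 - 4*m - 5)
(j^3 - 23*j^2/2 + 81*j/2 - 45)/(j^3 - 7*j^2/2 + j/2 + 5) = (j^2 - 9*j + 18)/(j^2 - j - 2)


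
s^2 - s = s*(s - 1)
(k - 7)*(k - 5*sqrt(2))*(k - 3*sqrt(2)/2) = k^3 - 13*sqrt(2)*k^2/2 - 7*k^2 + 15*k + 91*sqrt(2)*k/2 - 105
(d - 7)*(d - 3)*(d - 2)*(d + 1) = d^4 - 11*d^3 + 29*d^2 - d - 42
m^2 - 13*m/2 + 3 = (m - 6)*(m - 1/2)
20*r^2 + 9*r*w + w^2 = (4*r + w)*(5*r + w)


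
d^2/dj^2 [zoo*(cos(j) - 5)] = zoo*cos(j)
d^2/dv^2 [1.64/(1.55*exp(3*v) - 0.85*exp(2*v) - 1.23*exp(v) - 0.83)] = ((-22.878*exp(2*v) + 5.576*exp(v) + 2.0172)*(-1.55*exp(3*v) + 0.85*exp(2*v) + 1.23*exp(v) + 0.83) - 1.64*(-9.3*exp(2*v) + 3.4*exp(v) + 2.46)*(-4.65*exp(2*v) + 1.7*exp(v) + 1.23)*exp(v))*exp(v)/(-1.55*exp(3*v) + 0.85*exp(2*v) + 1.23*exp(v) + 0.83)^3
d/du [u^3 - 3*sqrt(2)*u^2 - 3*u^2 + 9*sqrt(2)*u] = 3*u^2 - 6*sqrt(2)*u - 6*u + 9*sqrt(2)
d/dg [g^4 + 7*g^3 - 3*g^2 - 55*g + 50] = 4*g^3 + 21*g^2 - 6*g - 55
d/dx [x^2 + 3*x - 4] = 2*x + 3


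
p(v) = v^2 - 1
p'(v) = 2*v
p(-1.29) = 0.66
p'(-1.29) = -2.58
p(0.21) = -0.96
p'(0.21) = 0.42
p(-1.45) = 1.10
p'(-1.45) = -2.90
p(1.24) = 0.54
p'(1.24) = 2.48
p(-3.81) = 13.52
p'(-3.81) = -7.62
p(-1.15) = 0.32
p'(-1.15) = -2.30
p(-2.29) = 4.24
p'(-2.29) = -4.58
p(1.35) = 0.82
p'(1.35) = 2.70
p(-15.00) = 224.00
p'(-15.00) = -30.00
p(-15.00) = 224.00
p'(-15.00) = -30.00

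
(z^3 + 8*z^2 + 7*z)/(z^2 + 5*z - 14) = z*(z + 1)/(z - 2)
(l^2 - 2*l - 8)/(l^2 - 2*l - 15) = (-l^2 + 2*l + 8)/(-l^2 + 2*l + 15)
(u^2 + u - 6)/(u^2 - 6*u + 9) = (u^2 + u - 6)/(u^2 - 6*u + 9)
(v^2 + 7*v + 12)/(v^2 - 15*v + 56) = (v^2 + 7*v + 12)/(v^2 - 15*v + 56)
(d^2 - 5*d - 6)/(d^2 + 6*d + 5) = (d - 6)/(d + 5)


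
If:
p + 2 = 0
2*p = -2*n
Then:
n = 2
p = -2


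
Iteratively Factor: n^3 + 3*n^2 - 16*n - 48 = (n + 4)*(n^2 - n - 12) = (n - 4)*(n + 4)*(n + 3)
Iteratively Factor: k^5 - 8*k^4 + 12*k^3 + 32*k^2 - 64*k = (k - 2)*(k^4 - 6*k^3 + 32*k) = (k - 2)*(k + 2)*(k^3 - 8*k^2 + 16*k) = (k - 4)*(k - 2)*(k + 2)*(k^2 - 4*k) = (k - 4)^2*(k - 2)*(k + 2)*(k)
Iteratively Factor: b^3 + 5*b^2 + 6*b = (b)*(b^2 + 5*b + 6) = b*(b + 3)*(b + 2)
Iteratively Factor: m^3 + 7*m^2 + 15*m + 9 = (m + 1)*(m^2 + 6*m + 9) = (m + 1)*(m + 3)*(m + 3)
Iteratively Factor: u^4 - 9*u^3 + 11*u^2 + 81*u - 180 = (u - 4)*(u^3 - 5*u^2 - 9*u + 45) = (u - 5)*(u - 4)*(u^2 - 9) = (u - 5)*(u - 4)*(u - 3)*(u + 3)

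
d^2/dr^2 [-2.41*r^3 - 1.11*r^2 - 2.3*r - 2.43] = -14.46*r - 2.22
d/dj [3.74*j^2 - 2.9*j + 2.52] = 7.48*j - 2.9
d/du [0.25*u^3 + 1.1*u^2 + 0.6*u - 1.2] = 0.75*u^2 + 2.2*u + 0.6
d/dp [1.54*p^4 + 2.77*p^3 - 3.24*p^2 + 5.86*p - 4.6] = 6.16*p^3 + 8.31*p^2 - 6.48*p + 5.86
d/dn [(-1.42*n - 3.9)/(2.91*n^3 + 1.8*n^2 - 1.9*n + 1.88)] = (8.2644*n^3 + 36.603*n^2 + 14.04*n - 10.0796)/(8.4681*n^6 + 10.476*n^5 - 7.818*n^4 + 4.1016*n^3 + 10.378*n^2 - 7.144*n + 3.5344)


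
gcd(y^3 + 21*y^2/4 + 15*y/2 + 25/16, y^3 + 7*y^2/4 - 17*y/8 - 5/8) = y^2 + 11*y/4 + 5/8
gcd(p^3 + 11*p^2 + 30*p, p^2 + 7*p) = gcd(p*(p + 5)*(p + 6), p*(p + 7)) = p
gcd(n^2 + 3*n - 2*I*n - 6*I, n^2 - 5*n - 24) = n + 3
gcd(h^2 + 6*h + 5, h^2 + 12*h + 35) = h + 5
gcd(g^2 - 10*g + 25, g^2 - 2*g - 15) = g - 5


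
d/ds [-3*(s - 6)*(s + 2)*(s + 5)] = -9*s^2 - 6*s + 96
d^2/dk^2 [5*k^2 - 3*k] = 10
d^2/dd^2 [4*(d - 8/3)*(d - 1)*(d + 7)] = 24*d + 80/3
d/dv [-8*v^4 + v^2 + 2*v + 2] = -32*v^3 + 2*v + 2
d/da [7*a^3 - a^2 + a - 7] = 21*a^2 - 2*a + 1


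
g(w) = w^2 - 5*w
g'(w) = 2*w - 5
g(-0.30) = 1.59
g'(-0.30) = -5.60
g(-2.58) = 19.56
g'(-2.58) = -10.16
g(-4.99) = 49.85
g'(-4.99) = -14.98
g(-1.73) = 11.64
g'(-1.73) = -8.46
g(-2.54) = 19.15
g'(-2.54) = -10.08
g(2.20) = -6.16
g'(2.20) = -0.60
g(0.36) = -1.67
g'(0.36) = -4.28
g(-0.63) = 3.55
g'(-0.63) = -6.26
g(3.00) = -6.00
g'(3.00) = 1.00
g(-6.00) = 66.00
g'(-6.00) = -17.00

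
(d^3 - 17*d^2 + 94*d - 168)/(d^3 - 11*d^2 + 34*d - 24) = (d - 7)/(d - 1)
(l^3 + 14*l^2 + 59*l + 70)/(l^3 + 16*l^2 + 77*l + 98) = (l + 5)/(l + 7)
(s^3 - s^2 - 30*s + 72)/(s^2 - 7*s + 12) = s + 6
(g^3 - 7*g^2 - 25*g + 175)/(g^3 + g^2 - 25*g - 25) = (g - 7)/(g + 1)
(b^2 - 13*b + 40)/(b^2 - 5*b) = (b - 8)/b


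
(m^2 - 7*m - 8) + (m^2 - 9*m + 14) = 2*m^2 - 16*m + 6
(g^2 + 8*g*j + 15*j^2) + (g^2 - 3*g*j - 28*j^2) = 2*g^2 + 5*g*j - 13*j^2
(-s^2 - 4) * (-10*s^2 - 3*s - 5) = 10*s^4 + 3*s^3 + 45*s^2 + 12*s + 20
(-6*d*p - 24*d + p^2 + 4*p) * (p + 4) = -6*d*p^2 - 48*d*p - 96*d + p^3 + 8*p^2 + 16*p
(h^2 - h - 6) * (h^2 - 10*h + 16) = h^4 - 11*h^3 + 20*h^2 + 44*h - 96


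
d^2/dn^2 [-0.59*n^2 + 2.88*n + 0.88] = -1.18000000000000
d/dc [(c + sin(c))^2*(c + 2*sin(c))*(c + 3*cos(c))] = (c + sin(c))*(-(c + sin(c))*(c + 2*sin(c))*(3*sin(c) - 1) + (c + sin(c))*(c + 3*cos(c))*(2*cos(c) + 1) + 2*(c + 2*sin(c))*(c + 3*cos(c))*(cos(c) + 1))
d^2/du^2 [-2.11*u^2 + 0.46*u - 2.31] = -4.22000000000000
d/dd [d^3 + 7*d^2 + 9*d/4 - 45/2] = 3*d^2 + 14*d + 9/4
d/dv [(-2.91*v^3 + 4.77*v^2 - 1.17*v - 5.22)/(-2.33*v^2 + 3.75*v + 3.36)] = (6.7803*v^4 - 21.825*v^3 - 14.1714*v^2 + 7.7292*v + 15.6438)/(5.4289*v^4 - 17.475*v^3 - 1.5951*v^2 + 25.2*v + 11.2896)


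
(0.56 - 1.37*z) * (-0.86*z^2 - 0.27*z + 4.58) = 1.1782*z^3 - 0.1117*z^2 - 6.4258*z + 2.5648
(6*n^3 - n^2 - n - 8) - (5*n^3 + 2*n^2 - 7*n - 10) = n^3 - 3*n^2 + 6*n + 2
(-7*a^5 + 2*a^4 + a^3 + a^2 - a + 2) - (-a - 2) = -7*a^5 + 2*a^4 + a^3 + a^2 + 4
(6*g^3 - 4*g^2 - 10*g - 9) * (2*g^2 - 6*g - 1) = 12*g^5 - 44*g^4 - 2*g^3 + 46*g^2 + 64*g + 9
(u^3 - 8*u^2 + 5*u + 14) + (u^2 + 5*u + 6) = u^3 - 7*u^2 + 10*u + 20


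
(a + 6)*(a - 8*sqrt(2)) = a^2 - 8*sqrt(2)*a + 6*a - 48*sqrt(2)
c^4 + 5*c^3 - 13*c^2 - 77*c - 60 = (c - 4)*(c + 1)*(c + 3)*(c + 5)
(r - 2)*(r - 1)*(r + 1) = r^3 - 2*r^2 - r + 2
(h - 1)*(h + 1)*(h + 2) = h^3 + 2*h^2 - h - 2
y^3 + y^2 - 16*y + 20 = (y - 2)^2*(y + 5)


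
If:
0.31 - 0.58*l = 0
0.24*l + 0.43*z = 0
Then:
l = 0.53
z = -0.30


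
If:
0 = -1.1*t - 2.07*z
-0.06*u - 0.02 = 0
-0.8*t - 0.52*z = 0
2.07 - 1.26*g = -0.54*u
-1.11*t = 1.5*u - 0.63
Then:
No Solution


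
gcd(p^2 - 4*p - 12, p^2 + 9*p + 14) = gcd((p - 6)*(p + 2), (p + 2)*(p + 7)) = p + 2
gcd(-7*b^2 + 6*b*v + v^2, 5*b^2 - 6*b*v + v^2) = -b + v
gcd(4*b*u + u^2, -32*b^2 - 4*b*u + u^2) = 4*b + u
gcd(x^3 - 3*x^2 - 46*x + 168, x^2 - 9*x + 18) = x - 6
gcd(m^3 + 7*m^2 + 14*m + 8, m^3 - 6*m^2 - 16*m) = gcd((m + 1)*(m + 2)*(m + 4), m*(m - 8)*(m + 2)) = m + 2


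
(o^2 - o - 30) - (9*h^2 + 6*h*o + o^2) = -9*h^2 - 6*h*o - o - 30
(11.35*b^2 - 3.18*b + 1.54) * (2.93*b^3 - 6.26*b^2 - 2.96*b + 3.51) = 33.2555*b^5 - 80.3684*b^4 - 9.177*b^3 + 39.6109*b^2 - 15.7202*b + 5.4054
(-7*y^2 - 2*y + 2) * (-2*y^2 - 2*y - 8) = 14*y^4 + 18*y^3 + 56*y^2 + 12*y - 16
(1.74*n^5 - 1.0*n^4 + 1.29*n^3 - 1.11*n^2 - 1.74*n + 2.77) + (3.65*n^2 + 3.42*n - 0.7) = 1.74*n^5 - 1.0*n^4 + 1.29*n^3 + 2.54*n^2 + 1.68*n + 2.07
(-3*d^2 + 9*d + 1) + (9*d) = -3*d^2 + 18*d + 1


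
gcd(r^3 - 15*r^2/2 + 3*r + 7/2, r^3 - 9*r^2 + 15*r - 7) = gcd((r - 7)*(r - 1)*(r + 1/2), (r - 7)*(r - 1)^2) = r^2 - 8*r + 7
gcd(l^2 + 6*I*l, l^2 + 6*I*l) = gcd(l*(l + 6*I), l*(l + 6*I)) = l^2 + 6*I*l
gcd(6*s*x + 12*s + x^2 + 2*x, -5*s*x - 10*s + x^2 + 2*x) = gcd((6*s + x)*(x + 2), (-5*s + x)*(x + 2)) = x + 2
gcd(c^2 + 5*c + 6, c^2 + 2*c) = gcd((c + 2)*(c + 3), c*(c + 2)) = c + 2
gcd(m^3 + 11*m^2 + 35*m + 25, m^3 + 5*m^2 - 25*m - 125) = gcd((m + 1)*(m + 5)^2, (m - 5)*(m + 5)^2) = m^2 + 10*m + 25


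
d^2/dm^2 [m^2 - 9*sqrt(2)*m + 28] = 2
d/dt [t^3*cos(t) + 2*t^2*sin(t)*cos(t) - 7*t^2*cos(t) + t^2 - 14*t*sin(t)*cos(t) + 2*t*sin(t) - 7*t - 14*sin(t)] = -t^3*sin(t) + 7*t^2*sin(t) + 3*t^2*cos(t) + 2*t^2*cos(2*t) + 2*t*sin(2*t) - 12*t*cos(t) - 14*t*cos(2*t) + 2*t + 2*sin(t) - 7*sin(2*t) - 14*cos(t) - 7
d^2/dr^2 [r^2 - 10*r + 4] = 2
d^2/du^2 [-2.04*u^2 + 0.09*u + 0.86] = -4.08000000000000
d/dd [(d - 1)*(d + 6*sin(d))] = d + (d - 1)*(6*cos(d) + 1) + 6*sin(d)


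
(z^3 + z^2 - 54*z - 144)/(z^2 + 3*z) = z - 2 - 48/z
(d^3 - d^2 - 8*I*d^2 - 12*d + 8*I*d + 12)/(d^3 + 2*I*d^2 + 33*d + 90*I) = (d^2 - d*(1 + 2*I) + 2*I)/(d^2 + 8*I*d - 15)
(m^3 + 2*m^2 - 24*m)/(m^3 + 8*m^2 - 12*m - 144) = m/(m + 6)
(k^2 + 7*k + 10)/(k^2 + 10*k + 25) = (k + 2)/(k + 5)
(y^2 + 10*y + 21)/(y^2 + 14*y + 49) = (y + 3)/(y + 7)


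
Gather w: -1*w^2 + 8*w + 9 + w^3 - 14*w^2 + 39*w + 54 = w^3 - 15*w^2 + 47*w + 63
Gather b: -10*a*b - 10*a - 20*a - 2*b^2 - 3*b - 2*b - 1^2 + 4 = -30*a - 2*b^2 + b*(-10*a - 5) + 3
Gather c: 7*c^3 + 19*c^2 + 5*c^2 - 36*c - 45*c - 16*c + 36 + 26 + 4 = 7*c^3 + 24*c^2 - 97*c + 66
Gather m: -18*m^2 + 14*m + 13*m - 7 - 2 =-18*m^2 + 27*m - 9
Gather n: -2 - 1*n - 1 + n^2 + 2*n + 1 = n^2 + n - 2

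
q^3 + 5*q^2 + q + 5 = (q + 5)*(q - I)*(q + I)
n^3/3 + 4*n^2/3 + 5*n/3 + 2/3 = (n/3 + 1/3)*(n + 1)*(n + 2)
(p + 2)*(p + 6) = p^2 + 8*p + 12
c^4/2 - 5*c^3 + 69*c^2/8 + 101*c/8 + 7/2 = (c/2 + 1/4)*(c - 7)*(c - 4)*(c + 1/2)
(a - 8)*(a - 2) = a^2 - 10*a + 16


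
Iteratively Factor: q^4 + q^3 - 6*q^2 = (q)*(q^3 + q^2 - 6*q) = q^2*(q^2 + q - 6) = q^2*(q + 3)*(q - 2)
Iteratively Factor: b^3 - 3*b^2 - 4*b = (b + 1)*(b^2 - 4*b) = (b - 4)*(b + 1)*(b)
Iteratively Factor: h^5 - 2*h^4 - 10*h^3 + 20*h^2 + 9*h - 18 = (h - 1)*(h^4 - h^3 - 11*h^2 + 9*h + 18) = (h - 1)*(h + 1)*(h^3 - 2*h^2 - 9*h + 18) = (h - 1)*(h + 1)*(h + 3)*(h^2 - 5*h + 6) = (h - 3)*(h - 1)*(h + 1)*(h + 3)*(h - 2)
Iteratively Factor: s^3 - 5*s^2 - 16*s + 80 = (s - 4)*(s^2 - s - 20) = (s - 5)*(s - 4)*(s + 4)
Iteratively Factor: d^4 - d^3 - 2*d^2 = (d + 1)*(d^3 - 2*d^2) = d*(d + 1)*(d^2 - 2*d) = d^2*(d + 1)*(d - 2)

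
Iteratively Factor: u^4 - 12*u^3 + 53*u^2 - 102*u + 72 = (u - 2)*(u^3 - 10*u^2 + 33*u - 36) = (u - 4)*(u - 2)*(u^2 - 6*u + 9) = (u - 4)*(u - 3)*(u - 2)*(u - 3)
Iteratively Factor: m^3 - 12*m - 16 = (m + 2)*(m^2 - 2*m - 8) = (m + 2)^2*(m - 4)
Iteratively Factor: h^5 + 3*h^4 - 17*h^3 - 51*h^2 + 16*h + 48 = (h + 1)*(h^4 + 2*h^3 - 19*h^2 - 32*h + 48) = (h - 4)*(h + 1)*(h^3 + 6*h^2 + 5*h - 12) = (h - 4)*(h - 1)*(h + 1)*(h^2 + 7*h + 12) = (h - 4)*(h - 1)*(h + 1)*(h + 3)*(h + 4)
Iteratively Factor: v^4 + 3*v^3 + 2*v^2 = (v + 2)*(v^3 + v^2) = v*(v + 2)*(v^2 + v) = v*(v + 1)*(v + 2)*(v)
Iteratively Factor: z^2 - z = (z)*(z - 1)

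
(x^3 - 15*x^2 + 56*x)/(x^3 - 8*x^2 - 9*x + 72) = x*(x - 7)/(x^2 - 9)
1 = 1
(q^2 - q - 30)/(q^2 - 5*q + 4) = (q^2 - q - 30)/(q^2 - 5*q + 4)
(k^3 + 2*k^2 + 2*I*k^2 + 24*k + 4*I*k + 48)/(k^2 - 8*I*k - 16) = (k^2 + k*(2 + 6*I) + 12*I)/(k - 4*I)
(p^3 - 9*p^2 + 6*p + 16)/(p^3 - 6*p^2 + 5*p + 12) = (p^2 - 10*p + 16)/(p^2 - 7*p + 12)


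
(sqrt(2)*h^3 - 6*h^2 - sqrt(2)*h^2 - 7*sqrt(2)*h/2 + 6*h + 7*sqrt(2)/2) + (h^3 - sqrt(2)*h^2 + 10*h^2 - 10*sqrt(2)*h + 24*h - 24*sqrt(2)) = h^3 + sqrt(2)*h^3 - 2*sqrt(2)*h^2 + 4*h^2 - 27*sqrt(2)*h/2 + 30*h - 41*sqrt(2)/2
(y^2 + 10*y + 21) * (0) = 0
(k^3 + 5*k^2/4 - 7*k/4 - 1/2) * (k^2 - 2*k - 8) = k^5 - 3*k^4/4 - 49*k^3/4 - 7*k^2 + 15*k + 4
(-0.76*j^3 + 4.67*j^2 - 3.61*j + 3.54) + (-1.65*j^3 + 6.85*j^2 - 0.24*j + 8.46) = -2.41*j^3 + 11.52*j^2 - 3.85*j + 12.0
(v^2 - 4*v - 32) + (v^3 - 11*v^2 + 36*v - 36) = v^3 - 10*v^2 + 32*v - 68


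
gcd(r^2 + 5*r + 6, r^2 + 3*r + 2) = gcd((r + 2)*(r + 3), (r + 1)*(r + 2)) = r + 2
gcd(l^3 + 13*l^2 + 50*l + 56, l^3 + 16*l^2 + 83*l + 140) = l^2 + 11*l + 28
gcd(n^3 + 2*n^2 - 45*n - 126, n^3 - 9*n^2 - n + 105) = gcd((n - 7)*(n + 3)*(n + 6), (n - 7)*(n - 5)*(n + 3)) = n^2 - 4*n - 21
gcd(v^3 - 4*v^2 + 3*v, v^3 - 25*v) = v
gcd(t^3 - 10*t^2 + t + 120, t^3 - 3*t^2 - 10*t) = t - 5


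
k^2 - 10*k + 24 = (k - 6)*(k - 4)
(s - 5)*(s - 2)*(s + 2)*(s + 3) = s^4 - 2*s^3 - 19*s^2 + 8*s + 60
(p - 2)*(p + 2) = p^2 - 4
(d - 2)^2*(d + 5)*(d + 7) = d^4 + 8*d^3 - 9*d^2 - 92*d + 140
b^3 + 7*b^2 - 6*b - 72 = (b - 3)*(b + 4)*(b + 6)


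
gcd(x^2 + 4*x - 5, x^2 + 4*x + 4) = 1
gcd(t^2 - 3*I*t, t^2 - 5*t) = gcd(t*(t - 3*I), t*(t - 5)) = t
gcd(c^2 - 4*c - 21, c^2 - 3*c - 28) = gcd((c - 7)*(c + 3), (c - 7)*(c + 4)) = c - 7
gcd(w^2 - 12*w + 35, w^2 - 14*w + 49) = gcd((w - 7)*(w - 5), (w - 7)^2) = w - 7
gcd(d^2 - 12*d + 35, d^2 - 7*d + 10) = d - 5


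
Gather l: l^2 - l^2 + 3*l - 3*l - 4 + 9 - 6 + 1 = 0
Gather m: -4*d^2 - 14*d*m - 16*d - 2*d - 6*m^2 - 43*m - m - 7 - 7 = -4*d^2 - 18*d - 6*m^2 + m*(-14*d - 44) - 14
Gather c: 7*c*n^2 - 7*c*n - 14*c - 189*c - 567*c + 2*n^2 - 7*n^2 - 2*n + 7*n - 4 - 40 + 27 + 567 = c*(7*n^2 - 7*n - 770) - 5*n^2 + 5*n + 550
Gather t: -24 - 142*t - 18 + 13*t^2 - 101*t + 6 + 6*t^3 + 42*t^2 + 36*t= 6*t^3 + 55*t^2 - 207*t - 36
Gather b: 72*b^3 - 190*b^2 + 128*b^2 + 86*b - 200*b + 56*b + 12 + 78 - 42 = 72*b^3 - 62*b^2 - 58*b + 48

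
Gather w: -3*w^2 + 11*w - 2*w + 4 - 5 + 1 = -3*w^2 + 9*w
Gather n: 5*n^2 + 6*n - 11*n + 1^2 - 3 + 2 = 5*n^2 - 5*n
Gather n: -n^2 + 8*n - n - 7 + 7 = -n^2 + 7*n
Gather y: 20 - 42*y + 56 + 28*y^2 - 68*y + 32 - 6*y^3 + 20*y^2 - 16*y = -6*y^3 + 48*y^2 - 126*y + 108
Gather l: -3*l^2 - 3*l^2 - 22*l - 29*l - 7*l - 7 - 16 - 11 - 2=-6*l^2 - 58*l - 36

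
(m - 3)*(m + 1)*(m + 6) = m^3 + 4*m^2 - 15*m - 18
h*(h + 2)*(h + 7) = h^3 + 9*h^2 + 14*h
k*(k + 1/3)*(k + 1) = k^3 + 4*k^2/3 + k/3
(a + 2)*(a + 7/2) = a^2 + 11*a/2 + 7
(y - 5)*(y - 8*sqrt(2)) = y^2 - 8*sqrt(2)*y - 5*y + 40*sqrt(2)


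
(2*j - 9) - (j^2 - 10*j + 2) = -j^2 + 12*j - 11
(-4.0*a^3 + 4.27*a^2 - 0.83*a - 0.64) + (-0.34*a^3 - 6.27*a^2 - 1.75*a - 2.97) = -4.34*a^3 - 2.0*a^2 - 2.58*a - 3.61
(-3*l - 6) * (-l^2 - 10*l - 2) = 3*l^3 + 36*l^2 + 66*l + 12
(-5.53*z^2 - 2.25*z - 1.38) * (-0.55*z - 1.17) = 3.0415*z^3 + 7.7076*z^2 + 3.3915*z + 1.6146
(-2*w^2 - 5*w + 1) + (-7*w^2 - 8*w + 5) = -9*w^2 - 13*w + 6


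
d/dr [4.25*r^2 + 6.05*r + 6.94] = 8.5*r + 6.05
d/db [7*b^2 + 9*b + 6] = 14*b + 9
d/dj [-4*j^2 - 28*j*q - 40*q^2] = -8*j - 28*q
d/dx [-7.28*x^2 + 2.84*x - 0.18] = 2.84 - 14.56*x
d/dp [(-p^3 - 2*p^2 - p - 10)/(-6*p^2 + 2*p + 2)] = (3*p^4 - 2*p^3 - 8*p^2 - 64*p + 9)/(2*(9*p^4 - 6*p^3 - 5*p^2 + 2*p + 1))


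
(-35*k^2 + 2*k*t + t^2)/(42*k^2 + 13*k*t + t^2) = (-5*k + t)/(6*k + t)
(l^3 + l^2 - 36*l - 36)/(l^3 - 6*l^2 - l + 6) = (l + 6)/(l - 1)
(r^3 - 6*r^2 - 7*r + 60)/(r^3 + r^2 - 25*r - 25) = (r^2 - r - 12)/(r^2 + 6*r + 5)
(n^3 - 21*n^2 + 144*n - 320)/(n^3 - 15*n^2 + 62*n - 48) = (n^2 - 13*n + 40)/(n^2 - 7*n + 6)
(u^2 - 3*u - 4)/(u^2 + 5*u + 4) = (u - 4)/(u + 4)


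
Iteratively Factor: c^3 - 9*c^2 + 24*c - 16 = (c - 4)*(c^2 - 5*c + 4) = (c - 4)^2*(c - 1)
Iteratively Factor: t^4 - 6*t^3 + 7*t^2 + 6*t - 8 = (t - 2)*(t^3 - 4*t^2 - t + 4) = (t - 2)*(t + 1)*(t^2 - 5*t + 4) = (t - 4)*(t - 2)*(t + 1)*(t - 1)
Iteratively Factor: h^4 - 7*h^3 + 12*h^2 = (h)*(h^3 - 7*h^2 + 12*h) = h*(h - 3)*(h^2 - 4*h) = h^2*(h - 3)*(h - 4)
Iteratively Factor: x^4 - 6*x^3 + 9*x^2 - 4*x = (x - 1)*(x^3 - 5*x^2 + 4*x) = x*(x - 1)*(x^2 - 5*x + 4) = x*(x - 1)^2*(x - 4)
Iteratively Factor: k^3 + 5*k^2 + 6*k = (k)*(k^2 + 5*k + 6) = k*(k + 3)*(k + 2)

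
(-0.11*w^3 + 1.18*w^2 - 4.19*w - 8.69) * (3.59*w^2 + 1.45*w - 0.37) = -0.3949*w^5 + 4.0767*w^4 - 13.2904*w^3 - 37.7092*w^2 - 11.0502*w + 3.2153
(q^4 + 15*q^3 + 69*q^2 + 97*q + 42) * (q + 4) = q^5 + 19*q^4 + 129*q^3 + 373*q^2 + 430*q + 168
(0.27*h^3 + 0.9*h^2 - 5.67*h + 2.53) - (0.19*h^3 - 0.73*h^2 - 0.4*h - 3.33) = 0.08*h^3 + 1.63*h^2 - 5.27*h + 5.86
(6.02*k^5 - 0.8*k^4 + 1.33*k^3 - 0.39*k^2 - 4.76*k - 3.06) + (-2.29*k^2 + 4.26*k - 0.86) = 6.02*k^5 - 0.8*k^4 + 1.33*k^3 - 2.68*k^2 - 0.5*k - 3.92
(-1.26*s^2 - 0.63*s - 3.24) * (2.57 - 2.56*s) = 3.2256*s^3 - 1.6254*s^2 + 6.6753*s - 8.3268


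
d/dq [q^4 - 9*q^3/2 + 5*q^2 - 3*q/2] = 4*q^3 - 27*q^2/2 + 10*q - 3/2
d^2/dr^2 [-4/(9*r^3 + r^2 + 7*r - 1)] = 8*((27*r + 1)*(9*r^3 + r^2 + 7*r - 1) - (27*r^2 + 2*r + 7)^2)/(9*r^3 + r^2 + 7*r - 1)^3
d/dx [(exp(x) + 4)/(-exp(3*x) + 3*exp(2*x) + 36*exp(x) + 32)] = (2*exp(x) - 7)*exp(x)/(exp(4*x) - 14*exp(3*x) + 33*exp(2*x) + 112*exp(x) + 64)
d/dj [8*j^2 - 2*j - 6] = 16*j - 2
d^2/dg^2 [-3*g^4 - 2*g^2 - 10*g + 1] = -36*g^2 - 4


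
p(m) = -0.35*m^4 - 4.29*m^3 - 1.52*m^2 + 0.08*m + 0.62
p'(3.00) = -162.67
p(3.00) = -157.00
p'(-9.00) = 5.57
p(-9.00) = 707.84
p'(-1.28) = -14.18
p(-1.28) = 6.08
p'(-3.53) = -87.98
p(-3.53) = 115.76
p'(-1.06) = -9.49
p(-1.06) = 3.49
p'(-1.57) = -21.45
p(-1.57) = 11.22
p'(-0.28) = -0.05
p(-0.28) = 0.57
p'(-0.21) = 0.16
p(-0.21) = 0.58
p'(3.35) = -207.17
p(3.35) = -221.53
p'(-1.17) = -11.74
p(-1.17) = 4.66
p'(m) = -1.4*m^3 - 12.87*m^2 - 3.04*m + 0.08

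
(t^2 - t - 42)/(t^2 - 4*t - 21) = (t + 6)/(t + 3)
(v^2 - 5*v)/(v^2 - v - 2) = v*(5 - v)/(-v^2 + v + 2)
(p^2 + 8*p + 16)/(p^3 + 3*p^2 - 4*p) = (p + 4)/(p*(p - 1))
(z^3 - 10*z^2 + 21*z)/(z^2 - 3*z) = z - 7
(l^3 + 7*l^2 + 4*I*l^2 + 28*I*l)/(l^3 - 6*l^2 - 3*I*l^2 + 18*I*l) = (l^2 + l*(7 + 4*I) + 28*I)/(l^2 - 3*l*(2 + I) + 18*I)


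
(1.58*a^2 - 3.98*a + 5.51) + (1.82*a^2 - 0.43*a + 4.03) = 3.4*a^2 - 4.41*a + 9.54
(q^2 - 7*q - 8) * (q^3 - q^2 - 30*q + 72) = q^5 - 8*q^4 - 31*q^3 + 290*q^2 - 264*q - 576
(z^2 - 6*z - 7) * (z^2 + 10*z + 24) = z^4 + 4*z^3 - 43*z^2 - 214*z - 168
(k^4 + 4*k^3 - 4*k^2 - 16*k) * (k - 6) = k^5 - 2*k^4 - 28*k^3 + 8*k^2 + 96*k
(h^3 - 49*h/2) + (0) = h^3 - 49*h/2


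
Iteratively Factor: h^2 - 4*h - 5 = (h - 5)*(h + 1)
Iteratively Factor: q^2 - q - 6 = (q - 3)*(q + 2)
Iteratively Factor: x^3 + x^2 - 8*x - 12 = (x + 2)*(x^2 - x - 6) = (x + 2)^2*(x - 3)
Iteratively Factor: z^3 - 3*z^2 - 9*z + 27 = (z + 3)*(z^2 - 6*z + 9) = (z - 3)*(z + 3)*(z - 3)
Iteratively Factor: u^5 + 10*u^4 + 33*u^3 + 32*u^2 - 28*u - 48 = (u + 3)*(u^4 + 7*u^3 + 12*u^2 - 4*u - 16) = (u + 2)*(u + 3)*(u^3 + 5*u^2 + 2*u - 8) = (u + 2)^2*(u + 3)*(u^2 + 3*u - 4) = (u + 2)^2*(u + 3)*(u + 4)*(u - 1)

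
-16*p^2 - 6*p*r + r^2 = (-8*p + r)*(2*p + r)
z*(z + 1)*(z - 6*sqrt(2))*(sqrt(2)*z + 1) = sqrt(2)*z^4 - 11*z^3 + sqrt(2)*z^3 - 11*z^2 - 6*sqrt(2)*z^2 - 6*sqrt(2)*z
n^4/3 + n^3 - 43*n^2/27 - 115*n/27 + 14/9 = (n/3 + 1)*(n - 2)*(n - 1/3)*(n + 7/3)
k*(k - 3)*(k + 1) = k^3 - 2*k^2 - 3*k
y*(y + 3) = y^2 + 3*y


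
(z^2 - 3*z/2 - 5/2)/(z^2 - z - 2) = (z - 5/2)/(z - 2)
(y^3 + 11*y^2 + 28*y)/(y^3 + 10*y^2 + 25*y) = (y^2 + 11*y + 28)/(y^2 + 10*y + 25)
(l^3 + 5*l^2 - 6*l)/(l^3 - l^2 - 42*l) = (l - 1)/(l - 7)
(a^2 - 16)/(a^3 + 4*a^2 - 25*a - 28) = (a + 4)/(a^2 + 8*a + 7)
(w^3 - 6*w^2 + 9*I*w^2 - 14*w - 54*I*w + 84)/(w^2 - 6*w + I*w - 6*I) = (w^2 + 9*I*w - 14)/(w + I)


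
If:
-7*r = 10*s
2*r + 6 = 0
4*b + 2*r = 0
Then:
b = 3/2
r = -3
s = 21/10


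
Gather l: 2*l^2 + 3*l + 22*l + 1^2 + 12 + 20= 2*l^2 + 25*l + 33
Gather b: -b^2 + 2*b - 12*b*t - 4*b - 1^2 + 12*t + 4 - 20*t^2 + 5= -b^2 + b*(-12*t - 2) - 20*t^2 + 12*t + 8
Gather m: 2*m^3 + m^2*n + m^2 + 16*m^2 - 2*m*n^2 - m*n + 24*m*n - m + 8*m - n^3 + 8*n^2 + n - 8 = 2*m^3 + m^2*(n + 17) + m*(-2*n^2 + 23*n + 7) - n^3 + 8*n^2 + n - 8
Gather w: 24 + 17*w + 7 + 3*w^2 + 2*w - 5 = 3*w^2 + 19*w + 26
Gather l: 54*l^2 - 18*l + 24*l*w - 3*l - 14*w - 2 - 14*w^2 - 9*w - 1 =54*l^2 + l*(24*w - 21) - 14*w^2 - 23*w - 3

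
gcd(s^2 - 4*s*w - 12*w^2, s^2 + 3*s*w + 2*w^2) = s + 2*w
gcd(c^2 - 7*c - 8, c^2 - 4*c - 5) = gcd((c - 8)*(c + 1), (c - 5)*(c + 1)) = c + 1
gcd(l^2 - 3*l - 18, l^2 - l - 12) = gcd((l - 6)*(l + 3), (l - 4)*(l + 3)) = l + 3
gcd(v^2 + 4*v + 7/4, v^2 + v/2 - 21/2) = v + 7/2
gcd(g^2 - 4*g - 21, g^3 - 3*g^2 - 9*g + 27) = g + 3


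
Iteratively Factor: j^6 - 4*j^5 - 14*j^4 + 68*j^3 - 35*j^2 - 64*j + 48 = (j - 3)*(j^5 - j^4 - 17*j^3 + 17*j^2 + 16*j - 16) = (j - 3)*(j + 1)*(j^4 - 2*j^3 - 15*j^2 + 32*j - 16) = (j - 4)*(j - 3)*(j + 1)*(j^3 + 2*j^2 - 7*j + 4) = (j - 4)*(j - 3)*(j - 1)*(j + 1)*(j^2 + 3*j - 4) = (j - 4)*(j - 3)*(j - 1)^2*(j + 1)*(j + 4)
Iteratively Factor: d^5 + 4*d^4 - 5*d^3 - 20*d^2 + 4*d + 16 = (d + 1)*(d^4 + 3*d^3 - 8*d^2 - 12*d + 16) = (d - 2)*(d + 1)*(d^3 + 5*d^2 + 2*d - 8) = (d - 2)*(d - 1)*(d + 1)*(d^2 + 6*d + 8) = (d - 2)*(d - 1)*(d + 1)*(d + 2)*(d + 4)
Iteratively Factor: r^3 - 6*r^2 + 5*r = (r)*(r^2 - 6*r + 5) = r*(r - 5)*(r - 1)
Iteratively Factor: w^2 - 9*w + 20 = (w - 5)*(w - 4)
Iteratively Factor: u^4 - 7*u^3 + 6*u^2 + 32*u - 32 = (u - 4)*(u^3 - 3*u^2 - 6*u + 8) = (u - 4)*(u + 2)*(u^2 - 5*u + 4) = (u - 4)*(u - 1)*(u + 2)*(u - 4)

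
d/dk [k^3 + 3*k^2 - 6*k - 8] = 3*k^2 + 6*k - 6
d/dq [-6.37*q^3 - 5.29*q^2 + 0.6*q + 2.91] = -19.11*q^2 - 10.58*q + 0.6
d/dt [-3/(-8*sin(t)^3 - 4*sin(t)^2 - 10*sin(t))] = 3*(-4*sin(t) + 6*cos(2*t) - 11)*cos(t)/(2*(4*sin(t)^2 + 2*sin(t) + 5)^2*sin(t)^2)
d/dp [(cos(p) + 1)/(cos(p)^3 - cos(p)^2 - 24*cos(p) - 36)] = 2*(-sin(p)^2*cos(p) - sin(p)^2 + 7)*sin(p)/(-cos(p)^3 + cos(p)^2 + 24*cos(p) + 36)^2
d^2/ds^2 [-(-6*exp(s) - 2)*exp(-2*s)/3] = 2*(3*exp(s) + 4)*exp(-2*s)/3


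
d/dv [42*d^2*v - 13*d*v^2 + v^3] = 42*d^2 - 26*d*v + 3*v^2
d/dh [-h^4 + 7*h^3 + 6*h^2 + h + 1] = -4*h^3 + 21*h^2 + 12*h + 1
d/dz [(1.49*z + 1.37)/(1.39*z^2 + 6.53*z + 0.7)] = (2.0711*z^2 + 9.7297*z - (1.49*z + 1.37)*(2.78*z + 6.53) + 1.043)/(1.39*z^2 + 6.53*z + 0.7)^2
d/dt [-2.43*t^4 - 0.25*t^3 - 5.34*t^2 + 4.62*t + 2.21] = -9.72*t^3 - 0.75*t^2 - 10.68*t + 4.62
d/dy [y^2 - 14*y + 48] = 2*y - 14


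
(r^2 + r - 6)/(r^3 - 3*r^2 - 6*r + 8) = (r^2 + r - 6)/(r^3 - 3*r^2 - 6*r + 8)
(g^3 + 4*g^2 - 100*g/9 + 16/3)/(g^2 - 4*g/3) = g + 16/3 - 4/g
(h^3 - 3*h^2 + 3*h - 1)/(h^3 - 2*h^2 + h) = (h - 1)/h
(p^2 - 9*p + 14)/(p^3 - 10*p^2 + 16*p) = (p - 7)/(p*(p - 8))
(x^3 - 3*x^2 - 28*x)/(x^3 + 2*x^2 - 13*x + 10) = x*(x^2 - 3*x - 28)/(x^3 + 2*x^2 - 13*x + 10)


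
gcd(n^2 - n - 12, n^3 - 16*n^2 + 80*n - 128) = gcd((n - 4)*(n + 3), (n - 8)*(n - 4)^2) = n - 4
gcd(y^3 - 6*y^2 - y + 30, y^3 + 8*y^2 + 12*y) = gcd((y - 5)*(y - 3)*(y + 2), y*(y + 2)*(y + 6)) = y + 2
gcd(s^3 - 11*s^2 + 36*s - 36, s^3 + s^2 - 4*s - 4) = s - 2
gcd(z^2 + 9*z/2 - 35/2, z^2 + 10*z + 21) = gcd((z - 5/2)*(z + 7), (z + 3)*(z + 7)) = z + 7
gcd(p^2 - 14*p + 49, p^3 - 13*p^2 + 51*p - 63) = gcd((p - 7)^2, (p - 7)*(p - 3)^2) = p - 7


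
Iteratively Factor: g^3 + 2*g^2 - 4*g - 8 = (g - 2)*(g^2 + 4*g + 4) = (g - 2)*(g + 2)*(g + 2)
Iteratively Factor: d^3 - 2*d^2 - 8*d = (d + 2)*(d^2 - 4*d) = (d - 4)*(d + 2)*(d)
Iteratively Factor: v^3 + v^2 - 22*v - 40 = (v + 2)*(v^2 - v - 20) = (v + 2)*(v + 4)*(v - 5)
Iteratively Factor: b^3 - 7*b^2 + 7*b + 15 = (b + 1)*(b^2 - 8*b + 15) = (b - 3)*(b + 1)*(b - 5)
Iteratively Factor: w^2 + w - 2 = (w - 1)*(w + 2)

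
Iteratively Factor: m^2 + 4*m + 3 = (m + 1)*(m + 3)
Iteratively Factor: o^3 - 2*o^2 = (o)*(o^2 - 2*o) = o*(o - 2)*(o)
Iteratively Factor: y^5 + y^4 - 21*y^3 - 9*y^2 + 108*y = (y + 4)*(y^4 - 3*y^3 - 9*y^2 + 27*y) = y*(y + 4)*(y^3 - 3*y^2 - 9*y + 27) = y*(y - 3)*(y + 4)*(y^2 - 9) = y*(y - 3)*(y + 3)*(y + 4)*(y - 3)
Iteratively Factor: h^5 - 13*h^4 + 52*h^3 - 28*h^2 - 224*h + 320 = (h - 2)*(h^4 - 11*h^3 + 30*h^2 + 32*h - 160) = (h - 5)*(h - 2)*(h^3 - 6*h^2 + 32) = (h - 5)*(h - 2)*(h + 2)*(h^2 - 8*h + 16) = (h - 5)*(h - 4)*(h - 2)*(h + 2)*(h - 4)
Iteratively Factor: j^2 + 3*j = (j)*(j + 3)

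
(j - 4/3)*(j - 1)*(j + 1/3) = j^3 - 2*j^2 + 5*j/9 + 4/9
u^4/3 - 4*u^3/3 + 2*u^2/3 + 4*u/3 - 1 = (u/3 + 1/3)*(u - 3)*(u - 1)^2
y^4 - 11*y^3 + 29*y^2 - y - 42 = (y - 7)*(y - 3)*(y - 2)*(y + 1)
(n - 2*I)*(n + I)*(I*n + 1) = I*n^3 + 2*n^2 + I*n + 2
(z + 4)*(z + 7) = z^2 + 11*z + 28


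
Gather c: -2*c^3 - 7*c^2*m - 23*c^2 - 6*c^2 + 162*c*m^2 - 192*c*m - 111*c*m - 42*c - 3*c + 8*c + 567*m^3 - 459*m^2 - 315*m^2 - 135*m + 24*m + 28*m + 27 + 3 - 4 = -2*c^3 + c^2*(-7*m - 29) + c*(162*m^2 - 303*m - 37) + 567*m^3 - 774*m^2 - 83*m + 26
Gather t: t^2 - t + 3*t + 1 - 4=t^2 + 2*t - 3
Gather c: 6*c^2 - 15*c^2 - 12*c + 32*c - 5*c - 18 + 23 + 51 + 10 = -9*c^2 + 15*c + 66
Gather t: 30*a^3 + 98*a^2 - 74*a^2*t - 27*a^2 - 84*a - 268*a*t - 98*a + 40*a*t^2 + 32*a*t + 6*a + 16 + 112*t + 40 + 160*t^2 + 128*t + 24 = 30*a^3 + 71*a^2 - 176*a + t^2*(40*a + 160) + t*(-74*a^2 - 236*a + 240) + 80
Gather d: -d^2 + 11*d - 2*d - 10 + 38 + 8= -d^2 + 9*d + 36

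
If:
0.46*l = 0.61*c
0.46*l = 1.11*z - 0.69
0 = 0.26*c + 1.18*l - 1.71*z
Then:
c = 1.20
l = 1.59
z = 1.28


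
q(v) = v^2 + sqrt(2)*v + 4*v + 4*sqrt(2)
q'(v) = 2*v + sqrt(2) + 4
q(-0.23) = 4.46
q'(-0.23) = 4.95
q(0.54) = 8.87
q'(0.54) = 6.49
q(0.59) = 9.20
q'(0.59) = 6.59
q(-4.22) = 0.62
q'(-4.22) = -3.03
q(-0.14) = 4.92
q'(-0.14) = 5.13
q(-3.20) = -1.43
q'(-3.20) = -0.99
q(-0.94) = 1.45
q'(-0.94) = 3.53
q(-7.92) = 25.50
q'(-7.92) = -10.43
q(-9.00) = 37.93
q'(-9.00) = -12.59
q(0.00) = 5.66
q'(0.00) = 5.41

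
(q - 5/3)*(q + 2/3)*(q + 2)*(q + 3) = q^4 + 4*q^3 - q^2/9 - 104*q/9 - 20/3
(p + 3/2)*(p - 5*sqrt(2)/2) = p^2 - 5*sqrt(2)*p/2 + 3*p/2 - 15*sqrt(2)/4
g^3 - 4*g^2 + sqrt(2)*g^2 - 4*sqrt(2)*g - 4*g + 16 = (g - 4)*(g - sqrt(2))*(g + 2*sqrt(2))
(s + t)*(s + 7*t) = s^2 + 8*s*t + 7*t^2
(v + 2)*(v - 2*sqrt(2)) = v^2 - 2*sqrt(2)*v + 2*v - 4*sqrt(2)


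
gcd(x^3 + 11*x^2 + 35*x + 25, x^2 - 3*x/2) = 1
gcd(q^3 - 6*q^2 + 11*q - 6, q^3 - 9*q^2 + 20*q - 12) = q^2 - 3*q + 2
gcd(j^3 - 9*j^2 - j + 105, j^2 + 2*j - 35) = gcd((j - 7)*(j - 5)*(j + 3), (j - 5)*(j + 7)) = j - 5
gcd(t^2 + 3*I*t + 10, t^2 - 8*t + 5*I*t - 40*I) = t + 5*I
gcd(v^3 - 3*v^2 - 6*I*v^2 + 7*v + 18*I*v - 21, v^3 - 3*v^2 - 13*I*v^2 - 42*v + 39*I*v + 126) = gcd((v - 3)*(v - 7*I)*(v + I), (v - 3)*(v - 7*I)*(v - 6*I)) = v^2 + v*(-3 - 7*I) + 21*I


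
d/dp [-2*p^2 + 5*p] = 5 - 4*p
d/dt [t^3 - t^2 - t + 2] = 3*t^2 - 2*t - 1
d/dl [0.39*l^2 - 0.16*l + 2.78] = 0.78*l - 0.16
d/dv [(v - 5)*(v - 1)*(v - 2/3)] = 3*v^2 - 40*v/3 + 9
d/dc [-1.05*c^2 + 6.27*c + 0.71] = 6.27 - 2.1*c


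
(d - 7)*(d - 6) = d^2 - 13*d + 42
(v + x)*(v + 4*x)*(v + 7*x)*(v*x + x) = v^4*x + 12*v^3*x^2 + v^3*x + 39*v^2*x^3 + 12*v^2*x^2 + 28*v*x^4 + 39*v*x^3 + 28*x^4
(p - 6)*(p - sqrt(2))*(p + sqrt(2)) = p^3 - 6*p^2 - 2*p + 12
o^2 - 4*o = o*(o - 4)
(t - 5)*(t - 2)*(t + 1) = t^3 - 6*t^2 + 3*t + 10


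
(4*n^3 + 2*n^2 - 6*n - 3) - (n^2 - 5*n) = 4*n^3 + n^2 - n - 3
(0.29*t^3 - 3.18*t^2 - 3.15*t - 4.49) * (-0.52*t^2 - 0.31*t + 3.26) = -0.1508*t^5 + 1.5637*t^4 + 3.5692*t^3 - 7.0555*t^2 - 8.8771*t - 14.6374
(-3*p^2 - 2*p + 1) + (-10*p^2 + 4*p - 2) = -13*p^2 + 2*p - 1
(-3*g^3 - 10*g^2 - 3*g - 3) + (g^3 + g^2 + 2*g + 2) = -2*g^3 - 9*g^2 - g - 1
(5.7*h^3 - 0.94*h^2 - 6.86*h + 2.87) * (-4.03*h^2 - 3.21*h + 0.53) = -22.971*h^5 - 14.5088*h^4 + 33.6842*h^3 + 9.9563*h^2 - 12.8485*h + 1.5211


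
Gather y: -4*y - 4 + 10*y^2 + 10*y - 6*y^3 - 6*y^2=-6*y^3 + 4*y^2 + 6*y - 4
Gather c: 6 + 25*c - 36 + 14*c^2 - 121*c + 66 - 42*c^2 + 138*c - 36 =-28*c^2 + 42*c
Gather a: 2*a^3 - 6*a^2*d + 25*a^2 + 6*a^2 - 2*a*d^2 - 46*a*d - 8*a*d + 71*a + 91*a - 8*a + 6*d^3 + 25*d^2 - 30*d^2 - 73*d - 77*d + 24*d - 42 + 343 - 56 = 2*a^3 + a^2*(31 - 6*d) + a*(-2*d^2 - 54*d + 154) + 6*d^3 - 5*d^2 - 126*d + 245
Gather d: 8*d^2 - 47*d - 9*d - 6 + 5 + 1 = 8*d^2 - 56*d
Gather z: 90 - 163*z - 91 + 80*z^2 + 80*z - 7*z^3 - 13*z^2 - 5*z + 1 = -7*z^3 + 67*z^2 - 88*z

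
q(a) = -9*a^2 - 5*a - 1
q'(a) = -18*a - 5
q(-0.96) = -4.49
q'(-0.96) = 12.28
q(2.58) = -73.81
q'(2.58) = -51.44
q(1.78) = -38.42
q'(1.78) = -37.04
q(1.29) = -22.43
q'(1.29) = -28.22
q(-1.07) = -5.95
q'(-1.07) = 14.26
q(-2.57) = -47.59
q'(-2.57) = 41.26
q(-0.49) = -0.71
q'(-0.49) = 3.82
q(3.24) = -111.68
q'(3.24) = -63.32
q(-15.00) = -1951.00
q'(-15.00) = 265.00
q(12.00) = -1357.00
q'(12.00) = -221.00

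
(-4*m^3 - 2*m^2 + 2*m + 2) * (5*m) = -20*m^4 - 10*m^3 + 10*m^2 + 10*m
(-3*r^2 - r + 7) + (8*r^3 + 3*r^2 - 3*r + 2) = 8*r^3 - 4*r + 9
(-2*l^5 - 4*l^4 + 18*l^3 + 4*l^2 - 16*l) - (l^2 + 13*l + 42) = -2*l^5 - 4*l^4 + 18*l^3 + 3*l^2 - 29*l - 42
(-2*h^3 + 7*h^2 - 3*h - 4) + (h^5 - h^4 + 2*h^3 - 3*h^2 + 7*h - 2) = h^5 - h^4 + 4*h^2 + 4*h - 6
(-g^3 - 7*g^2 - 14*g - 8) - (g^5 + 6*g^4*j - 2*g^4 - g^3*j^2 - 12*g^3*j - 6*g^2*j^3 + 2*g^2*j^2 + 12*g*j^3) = -g^5 - 6*g^4*j + 2*g^4 + g^3*j^2 + 12*g^3*j - g^3 + 6*g^2*j^3 - 2*g^2*j^2 - 7*g^2 - 12*g*j^3 - 14*g - 8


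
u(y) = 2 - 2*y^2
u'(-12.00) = 48.00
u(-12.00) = -286.00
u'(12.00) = -48.00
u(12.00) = -286.00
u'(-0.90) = 3.60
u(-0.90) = 0.38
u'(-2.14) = 8.56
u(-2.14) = -7.16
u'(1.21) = -4.84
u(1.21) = -0.93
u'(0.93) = -3.72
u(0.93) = 0.27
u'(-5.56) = 22.24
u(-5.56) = -59.83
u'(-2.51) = 10.04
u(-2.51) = -10.60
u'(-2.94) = 11.76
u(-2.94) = -15.29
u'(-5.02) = 20.08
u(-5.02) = -48.40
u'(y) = -4*y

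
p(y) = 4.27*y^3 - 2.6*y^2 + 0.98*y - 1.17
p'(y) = 12.81*y^2 - 5.2*y + 0.98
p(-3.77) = -270.62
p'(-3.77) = 202.65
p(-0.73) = -4.93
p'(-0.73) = 11.60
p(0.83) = 0.29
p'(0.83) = 5.49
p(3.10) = 104.09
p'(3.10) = 107.96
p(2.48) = 50.40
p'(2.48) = 66.87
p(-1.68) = -30.40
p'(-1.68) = 45.87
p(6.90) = 1284.54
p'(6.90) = 574.98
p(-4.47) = -438.87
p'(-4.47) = 280.18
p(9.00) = 2909.88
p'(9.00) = 991.79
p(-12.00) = -7765.89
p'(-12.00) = 1908.02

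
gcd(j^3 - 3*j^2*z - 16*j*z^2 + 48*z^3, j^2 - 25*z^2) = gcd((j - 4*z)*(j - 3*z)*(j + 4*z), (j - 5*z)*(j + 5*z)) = 1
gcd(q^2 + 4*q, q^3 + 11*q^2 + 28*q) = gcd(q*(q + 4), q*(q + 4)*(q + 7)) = q^2 + 4*q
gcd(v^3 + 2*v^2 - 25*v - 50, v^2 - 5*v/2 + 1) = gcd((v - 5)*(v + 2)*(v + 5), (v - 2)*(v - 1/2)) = 1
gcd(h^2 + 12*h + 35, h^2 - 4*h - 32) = 1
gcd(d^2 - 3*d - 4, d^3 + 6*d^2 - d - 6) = d + 1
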